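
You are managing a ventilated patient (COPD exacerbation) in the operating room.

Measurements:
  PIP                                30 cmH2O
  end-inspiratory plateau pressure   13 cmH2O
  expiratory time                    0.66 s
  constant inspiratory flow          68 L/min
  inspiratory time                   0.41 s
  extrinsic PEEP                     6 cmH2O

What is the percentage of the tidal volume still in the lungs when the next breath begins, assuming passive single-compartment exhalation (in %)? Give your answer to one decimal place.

51.5

Flow: 68 L/min ÷ 60 = 1.1333 L/s.
Vt = flow × Ti = 1.1333 L/s × 0.41 s × 1000 mL/L = 464.65 mL.
R = (PIP − Pplat)/V̇ = (30 − 13) / 1.1333 = 17.0/1.1333 = 15.0 cmH2O·s/L.
C = Vt/(Pplat − PEEP) = 464.65 / (13 − 6) = 464.65/7.0 = 66.379 mL/cmH2O.
τ = R × C = 15.0 × 0.06638 L/cmH2O = 0.9957 s.
Fraction remaining at end-expiration = e^(−Te/τ) = e^(−0.66/0.9957) = 0.5154 → 51.54%.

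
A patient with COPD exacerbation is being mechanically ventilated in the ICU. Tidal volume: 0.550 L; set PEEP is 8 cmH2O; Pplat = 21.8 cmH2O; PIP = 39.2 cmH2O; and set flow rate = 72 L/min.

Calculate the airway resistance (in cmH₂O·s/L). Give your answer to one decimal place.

Flow: 72 L/min ÷ 60 = 1.2 L/s.
Raw = (PIP − Pplat) / flow = (39.2 − 21.8) / 1.2 = 17.4 / 1.2 = 14.5 cmH2O·s/L.

14.5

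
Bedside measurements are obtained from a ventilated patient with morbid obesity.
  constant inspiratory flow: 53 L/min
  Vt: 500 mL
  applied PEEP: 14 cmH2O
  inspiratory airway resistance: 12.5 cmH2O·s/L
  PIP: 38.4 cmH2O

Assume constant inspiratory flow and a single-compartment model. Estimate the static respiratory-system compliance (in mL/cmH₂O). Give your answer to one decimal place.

37.4

Flow: 53 L/min ÷ 60 = 0.8833 L/s.
Equation of motion (constant flow): PIP = Vt/C + R·V̇ + PEEP.
Vt/C = PIP − R·V̇ − PEEP = 38.4 − 12.5×0.8833 − 14 = 38.4 − 11.041 − 14 = 13.359 cmH2O.
C = Vt / 13.359 = 500 / 13.359 = 37.428 mL/cmH2O.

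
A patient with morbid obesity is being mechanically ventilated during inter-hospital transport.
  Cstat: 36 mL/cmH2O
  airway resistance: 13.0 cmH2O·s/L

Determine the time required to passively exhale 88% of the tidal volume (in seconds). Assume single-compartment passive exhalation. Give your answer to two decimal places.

0.99

τ = R × C = 13.0 × 36 mL/cmH2O = 13.0 × 0.036 L/cmH2O = 0.468 s.
Exhaled fraction f = 1 − e^(−t/τ) → t = −τ·ln(1 − f) = −0.468·ln(0.12) = 0.9923 s.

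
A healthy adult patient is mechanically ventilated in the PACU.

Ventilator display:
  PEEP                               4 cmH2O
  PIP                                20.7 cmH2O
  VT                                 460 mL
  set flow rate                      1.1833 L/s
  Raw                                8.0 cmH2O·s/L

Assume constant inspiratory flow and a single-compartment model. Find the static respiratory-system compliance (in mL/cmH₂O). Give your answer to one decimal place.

Equation of motion (constant flow): PIP = Vt/C + R·V̇ + PEEP.
Vt/C = PIP − R·V̇ − PEEP = 20.7 − 8.0×1.1833 − 4 = 20.7 − 9.466 − 4 = 7.234 cmH2O.
C = Vt / 7.234 = 460 / 7.234 = 63.589 mL/cmH2O.

63.6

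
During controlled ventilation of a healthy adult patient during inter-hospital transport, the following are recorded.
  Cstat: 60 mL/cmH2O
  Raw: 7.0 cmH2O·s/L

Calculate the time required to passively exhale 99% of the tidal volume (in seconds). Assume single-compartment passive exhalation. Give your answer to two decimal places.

1.93

τ = R × C = 7.0 × 60 mL/cmH2O = 7.0 × 0.060 L/cmH2O = 0.42 s.
Exhaled fraction f = 1 − e^(−t/τ) → t = −τ·ln(1 − f) = −0.42·ln(0.01) = 1.934 s.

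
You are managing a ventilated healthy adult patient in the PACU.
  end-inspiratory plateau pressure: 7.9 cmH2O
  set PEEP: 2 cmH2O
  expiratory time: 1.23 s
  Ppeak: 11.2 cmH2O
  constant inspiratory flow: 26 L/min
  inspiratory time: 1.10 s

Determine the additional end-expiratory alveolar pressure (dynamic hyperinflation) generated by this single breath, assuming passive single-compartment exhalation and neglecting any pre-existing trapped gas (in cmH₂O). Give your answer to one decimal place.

0.8

Flow: 26 L/min ÷ 60 = 0.4333 L/s.
Vt = flow × Ti = 0.4333 L/s × 1.10 s × 1000 mL/L = 476.63 mL.
R = (PIP − Pplat)/V̇ = (11.2 − 7.9) / 0.4333 = 3.3/0.4333 = 7.616 cmH2O·s/L.
C = Vt/(Pplat − PEEP) = 476.63 / (7.9 − 2) = 476.63/5.9 = 80.785 mL/cmH2O.
τ = R × C = 7.616 × 0.08079 L/cmH2O = 0.6153 s.
Fraction remaining = e^(−Te/τ) = e^(−1.23/0.6153) = 0.1355; trapped volume = 476.63 × 0.1355 = 64.583 mL.
Additional alveolar pressure from trapping ≈ V_trapped / C = 64.583 / 80.785 = 0.7994 cmH2O.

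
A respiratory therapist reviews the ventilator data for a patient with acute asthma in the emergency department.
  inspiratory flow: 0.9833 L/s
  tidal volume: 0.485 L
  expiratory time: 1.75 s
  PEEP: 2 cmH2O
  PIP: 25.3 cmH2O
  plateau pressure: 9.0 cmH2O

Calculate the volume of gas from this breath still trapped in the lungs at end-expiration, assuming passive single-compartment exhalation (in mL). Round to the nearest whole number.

R = (PIP − Pplat)/V̇ = (25.3 − 9.0) / 0.9833 = 16.3/0.9833 = 16.577 cmH2O·s/L.
C = Vt/(Pplat − PEEP) = 485.0 / (9.0 − 2) = 485.0/7.0 = 69.286 mL/cmH2O.
τ = R × C = 16.577 × 0.06929 L/cmH2O = 1.149 s.
Fraction remaining = e^(−Te/τ) = e^(−1.75/1.149) = 0.218.
Trapped volume = 485.0 × 0.218 = 105.73 mL.

106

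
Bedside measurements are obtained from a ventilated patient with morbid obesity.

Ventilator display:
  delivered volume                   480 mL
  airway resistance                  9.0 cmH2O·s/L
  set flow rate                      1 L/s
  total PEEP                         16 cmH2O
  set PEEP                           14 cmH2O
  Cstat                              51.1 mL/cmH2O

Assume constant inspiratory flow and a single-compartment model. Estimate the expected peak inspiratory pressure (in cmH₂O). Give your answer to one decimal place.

Total PEEP = 16 cmH2O (set 14 + intrinsic 2); this is the baseline alveolar pressure.
Equation of motion (constant flow): PIP = Vt/C + R·V̇ + PEEP.
PIP = 480/51.1 + 9.0×1 + 16 = 9.393 + 9.0 + 16 = 34.393 cmH2O.

34.4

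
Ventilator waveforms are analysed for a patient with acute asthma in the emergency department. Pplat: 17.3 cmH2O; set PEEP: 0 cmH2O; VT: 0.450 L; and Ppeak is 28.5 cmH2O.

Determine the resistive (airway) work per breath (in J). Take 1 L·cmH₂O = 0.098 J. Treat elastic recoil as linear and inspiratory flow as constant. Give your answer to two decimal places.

With constant inspiratory flow the resistive pressure is constant at PIP − Pplat = 28.5 − 17.3 = 11.2 cmH2O, so resistive work = 11.2 × 0.450 = 5.04 L·cmH2O.
× 0.098 J/(L·cmH2O) → 0.4939 J.

0.49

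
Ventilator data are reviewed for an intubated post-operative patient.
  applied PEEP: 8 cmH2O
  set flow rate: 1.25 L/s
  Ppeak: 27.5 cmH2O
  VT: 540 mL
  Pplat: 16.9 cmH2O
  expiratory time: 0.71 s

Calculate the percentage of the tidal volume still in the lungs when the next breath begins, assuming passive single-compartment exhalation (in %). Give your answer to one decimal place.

R = (PIP − Pplat)/V̇ = (27.5 − 16.9) / 1.25 = 10.6/1.25 = 8.48 cmH2O·s/L.
C = Vt/(Pplat − PEEP) = 540.0 / (16.9 − 8) = 540.0/8.9 = 60.674 mL/cmH2O.
τ = R × C = 8.48 × 0.06067 L/cmH2O = 0.5145 s.
Fraction remaining at end-expiration = e^(−Te/τ) = e^(−0.71/0.5145) = 0.2516 → 25.16%.

25.2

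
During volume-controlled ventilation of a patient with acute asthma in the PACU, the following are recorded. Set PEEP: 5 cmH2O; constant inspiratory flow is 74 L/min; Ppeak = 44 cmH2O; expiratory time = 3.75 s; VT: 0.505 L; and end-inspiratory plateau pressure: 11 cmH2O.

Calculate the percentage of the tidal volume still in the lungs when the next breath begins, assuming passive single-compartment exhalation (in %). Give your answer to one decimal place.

Flow: 74 L/min ÷ 60 = 1.2333 L/s.
R = (PIP − Pplat)/V̇ = (44 − 11) / 1.2333 = 33.0/1.2333 = 26.757 cmH2O·s/L.
C = Vt/(Pplat − PEEP) = 505.0 / (11 − 5) = 505.0/6.0 = 84.167 mL/cmH2O.
τ = R × C = 26.757 × 0.08417 L/cmH2O = 2.252 s.
Fraction remaining at end-expiration = e^(−Te/τ) = e^(−3.75/2.252) = 0.1892 → 18.92%.

18.9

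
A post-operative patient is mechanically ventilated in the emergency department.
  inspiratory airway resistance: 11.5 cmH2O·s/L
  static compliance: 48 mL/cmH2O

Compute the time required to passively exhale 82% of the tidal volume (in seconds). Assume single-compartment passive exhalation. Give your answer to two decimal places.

0.95

τ = R × C = 11.5 × 48 mL/cmH2O = 11.5 × 0.048 L/cmH2O = 0.552 s.
Exhaled fraction f = 1 − e^(−t/τ) → t = −τ·ln(1 − f) = −0.552·ln(0.18) = 0.9466 s.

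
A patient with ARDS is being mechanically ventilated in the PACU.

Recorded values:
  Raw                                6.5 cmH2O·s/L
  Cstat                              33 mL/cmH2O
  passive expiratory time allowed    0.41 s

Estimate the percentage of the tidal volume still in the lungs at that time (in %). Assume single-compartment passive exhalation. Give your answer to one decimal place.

14.8

τ = R × C = 6.5 × 33 mL/cmH2O = 6.5 × 0.033 L/cmH2O = 0.2145 s.
Passive exhalation: V(t)/V₀ = e^(−t/τ) = e^(−0.41/0.2145) = 0.1479.
Fraction remaining = 0.1479 → 14.79%.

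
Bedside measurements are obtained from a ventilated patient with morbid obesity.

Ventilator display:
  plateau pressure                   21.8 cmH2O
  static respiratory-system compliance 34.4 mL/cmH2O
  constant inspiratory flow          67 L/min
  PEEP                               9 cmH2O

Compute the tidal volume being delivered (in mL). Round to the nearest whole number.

440

Vt = Cstat × (Pplat − PEEP) = 34.4 × (21.8 − 9) = 34.4 × 12.8 = 440.32 mL.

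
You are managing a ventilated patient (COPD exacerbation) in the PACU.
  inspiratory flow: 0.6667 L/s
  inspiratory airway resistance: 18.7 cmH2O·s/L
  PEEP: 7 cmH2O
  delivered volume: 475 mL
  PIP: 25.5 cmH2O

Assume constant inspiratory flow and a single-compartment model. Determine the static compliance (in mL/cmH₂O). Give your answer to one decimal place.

Equation of motion (constant flow): PIP = Vt/C + R·V̇ + PEEP.
Vt/C = PIP − R·V̇ − PEEP = 25.5 − 18.7×0.6667 − 7 = 25.5 − 12.467 − 7 = 6.033 cmH2O.
C = Vt / 6.033 = 475 / 6.033 = 78.734 mL/cmH2O.

78.7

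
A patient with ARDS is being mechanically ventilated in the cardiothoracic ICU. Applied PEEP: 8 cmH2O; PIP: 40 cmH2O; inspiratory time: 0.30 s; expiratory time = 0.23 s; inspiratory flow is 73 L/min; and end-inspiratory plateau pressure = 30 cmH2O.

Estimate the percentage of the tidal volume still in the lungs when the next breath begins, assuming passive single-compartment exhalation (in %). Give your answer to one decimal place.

Flow: 73 L/min ÷ 60 = 1.2167 L/s.
Vt = flow × Ti = 1.2167 L/s × 0.30 s × 1000 mL/L = 365.01 mL.
R = (PIP − Pplat)/V̇ = (40 − 30) / 1.2167 = 10.0/1.2167 = 8.219 cmH2O·s/L.
C = Vt/(Pplat − PEEP) = 365.01 / (30 − 8) = 365.01/22.0 = 16.591 mL/cmH2O.
τ = R × C = 8.219 × 0.01659 L/cmH2O = 0.1364 s.
Fraction remaining at end-expiration = e^(−Te/τ) = e^(−0.23/0.1364) = 0.1852 → 18.52%.

18.5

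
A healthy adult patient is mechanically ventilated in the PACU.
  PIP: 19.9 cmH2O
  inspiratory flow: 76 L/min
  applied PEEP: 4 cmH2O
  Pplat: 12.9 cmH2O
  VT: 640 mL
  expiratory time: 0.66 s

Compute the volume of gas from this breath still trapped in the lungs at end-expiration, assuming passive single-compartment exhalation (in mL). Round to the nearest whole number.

Flow: 76 L/min ÷ 60 = 1.2667 L/s.
R = (PIP − Pplat)/V̇ = (19.9 − 12.9) / 1.2667 = 7.0/1.2667 = 5.526 cmH2O·s/L.
C = Vt/(Pplat − PEEP) = 640.0 / (12.9 − 4) = 640.0/8.9 = 71.91 mL/cmH2O.
τ = R × C = 5.526 × 0.07191 L/cmH2O = 0.3974 s.
Fraction remaining = e^(−Te/τ) = e^(−0.66/0.3974) = 0.19.
Trapped volume = 640.0 × 0.19 = 121.6 mL.

122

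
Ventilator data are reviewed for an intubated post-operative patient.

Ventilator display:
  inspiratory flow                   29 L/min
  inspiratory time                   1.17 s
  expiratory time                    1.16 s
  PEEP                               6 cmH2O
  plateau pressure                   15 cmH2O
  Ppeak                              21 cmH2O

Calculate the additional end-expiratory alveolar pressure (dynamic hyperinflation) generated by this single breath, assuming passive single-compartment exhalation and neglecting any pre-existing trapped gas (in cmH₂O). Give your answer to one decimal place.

Flow: 29 L/min ÷ 60 = 0.4833 L/s.
Vt = flow × Ti = 0.4833 L/s × 1.17 s × 1000 mL/L = 565.46 mL.
R = (PIP − Pplat)/V̇ = (21 − 15) / 0.4833 = 6.0/0.4833 = 12.415 cmH2O·s/L.
C = Vt/(Pplat − PEEP) = 565.46 / (15 − 6) = 565.46/9.0 = 62.829 mL/cmH2O.
τ = R × C = 12.415 × 0.06283 L/cmH2O = 0.78 s.
Fraction remaining = e^(−Te/τ) = e^(−1.16/0.78) = 0.226; trapped volume = 565.46 × 0.226 = 127.79 mL.
Additional alveolar pressure from trapping ≈ V_trapped / C = 127.79 / 62.829 = 2.034 cmH2O.

2.0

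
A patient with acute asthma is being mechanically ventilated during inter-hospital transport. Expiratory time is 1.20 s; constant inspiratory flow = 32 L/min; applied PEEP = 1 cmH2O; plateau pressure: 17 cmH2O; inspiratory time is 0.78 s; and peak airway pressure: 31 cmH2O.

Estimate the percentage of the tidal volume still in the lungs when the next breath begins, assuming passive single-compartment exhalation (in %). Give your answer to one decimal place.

Flow: 32 L/min ÷ 60 = 0.5333 L/s.
Vt = flow × Ti = 0.5333 L/s × 0.78 s × 1000 mL/L = 415.97 mL.
R = (PIP − Pplat)/V̇ = (31 − 17) / 0.5333 = 14.0/0.5333 = 26.252 cmH2O·s/L.
C = Vt/(Pplat − PEEP) = 415.97 / (17 − 1) = 415.97/16.0 = 25.998 mL/cmH2O.
τ = R × C = 26.252 × 0.026 L/cmH2O = 0.6826 s.
Fraction remaining at end-expiration = e^(−Te/τ) = e^(−1.20/0.6826) = 0.1724 → 17.24%.

17.2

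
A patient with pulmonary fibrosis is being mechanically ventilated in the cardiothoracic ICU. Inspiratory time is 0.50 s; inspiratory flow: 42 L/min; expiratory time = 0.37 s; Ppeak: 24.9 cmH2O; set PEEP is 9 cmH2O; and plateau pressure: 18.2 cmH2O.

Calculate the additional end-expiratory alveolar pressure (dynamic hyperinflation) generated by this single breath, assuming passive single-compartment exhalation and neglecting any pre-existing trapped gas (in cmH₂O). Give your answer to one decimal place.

3.3

Flow: 42 L/min ÷ 60 = 0.7 L/s.
Vt = flow × Ti = 0.7 L/s × 0.50 s × 1000 mL/L = 350.0 mL.
R = (PIP − Pplat)/V̇ = (24.9 − 18.2) / 0.7 = 6.7/0.7 = 9.571 cmH2O·s/L.
C = Vt/(Pplat − PEEP) = 350.0 / (18.2 − 9) = 350.0/9.2 = 38.043 mL/cmH2O.
τ = R × C = 9.571 × 0.03804 L/cmH2O = 0.3641 s.
Fraction remaining = e^(−Te/τ) = e^(−0.37/0.3641) = 0.362; trapped volume = 350.0 × 0.362 = 126.7 mL.
Additional alveolar pressure from trapping ≈ V_trapped / C = 126.7 / 38.043 = 3.33 cmH2O.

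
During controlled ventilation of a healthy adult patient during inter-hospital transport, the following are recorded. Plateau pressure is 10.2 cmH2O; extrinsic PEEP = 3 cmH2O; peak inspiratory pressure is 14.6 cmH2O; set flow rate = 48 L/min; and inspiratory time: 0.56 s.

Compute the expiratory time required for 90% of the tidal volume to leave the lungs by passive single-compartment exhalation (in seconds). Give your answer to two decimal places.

0.79

Flow: 48 L/min ÷ 60 = 0.8 L/s.
Vt = flow × Ti = 0.8 L/s × 0.56 s × 1000 mL/L = 448.0 mL.
R = (PIP − Pplat)/V̇ = (14.6 − 10.2) / 0.8 = 4.4/0.8 = 5.5 cmH2O·s/L.
C = Vt/(Pplat − PEEP) = 448.0 / (10.2 − 3) = 448.0/7.2 = 62.222 mL/cmH2O.
τ = R × C = 5.5 × 0.06222 L/cmH2O = 0.3422 s.
t = −τ·ln(1 − 0.90) = −0.3422·ln(0.1) = 0.7879 s.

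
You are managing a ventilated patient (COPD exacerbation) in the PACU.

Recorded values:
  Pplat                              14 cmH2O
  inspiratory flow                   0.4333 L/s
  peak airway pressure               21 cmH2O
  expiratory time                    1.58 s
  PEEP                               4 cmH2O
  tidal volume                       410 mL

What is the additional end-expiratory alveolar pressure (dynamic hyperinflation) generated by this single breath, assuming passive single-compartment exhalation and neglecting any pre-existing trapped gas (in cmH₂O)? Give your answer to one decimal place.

R = (PIP − Pplat)/V̇ = (21 − 14) / 0.4333 = 7.0/0.4333 = 16.155 cmH2O·s/L.
C = Vt/(Pplat − PEEP) = 410.0 / (14 − 4) = 410.0/10.0 = 41.0 mL/cmH2O.
τ = R × C = 16.155 × 0.041 L/cmH2O = 0.6624 s.
Fraction remaining = e^(−Te/τ) = e^(−1.58/0.6624) = 0.09206; trapped volume = 410.0 × 0.09206 = 37.745 mL.
Additional alveolar pressure from trapping ≈ V_trapped / C = 37.745 / 41.0 = 0.9206 cmH2O.

0.9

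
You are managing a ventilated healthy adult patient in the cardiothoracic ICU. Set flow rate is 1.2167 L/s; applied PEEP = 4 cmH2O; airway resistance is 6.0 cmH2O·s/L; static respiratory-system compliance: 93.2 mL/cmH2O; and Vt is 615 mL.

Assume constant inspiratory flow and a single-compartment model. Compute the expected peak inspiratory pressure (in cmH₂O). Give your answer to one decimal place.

Equation of motion (constant flow): PIP = Vt/C + R·V̇ + PEEP.
PIP = 615/93.2 + 6.0×1.2167 + 4 = 6.599 + 7.3 + 4 = 17.899 cmH2O.

17.9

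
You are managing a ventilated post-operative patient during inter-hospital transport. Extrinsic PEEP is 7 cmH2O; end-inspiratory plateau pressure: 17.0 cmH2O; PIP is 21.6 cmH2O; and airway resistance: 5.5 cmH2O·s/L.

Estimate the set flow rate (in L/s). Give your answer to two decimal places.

0.84

flow = (PIP − Pplat) / Raw = 4.6 / 5.5 = 0.8364 L/s.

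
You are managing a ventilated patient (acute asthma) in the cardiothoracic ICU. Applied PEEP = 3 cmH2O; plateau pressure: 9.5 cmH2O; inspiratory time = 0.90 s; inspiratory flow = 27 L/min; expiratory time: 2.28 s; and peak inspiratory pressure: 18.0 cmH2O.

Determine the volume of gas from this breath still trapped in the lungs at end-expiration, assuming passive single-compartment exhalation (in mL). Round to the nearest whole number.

58

Flow: 27 L/min ÷ 60 = 0.45 L/s.
Vt = flow × Ti = 0.45 L/s × 0.90 s × 1000 mL/L = 405.0 mL.
R = (PIP − Pplat)/V̇ = (18.0 − 9.5) / 0.45 = 8.5/0.45 = 18.889 cmH2O·s/L.
C = Vt/(Pplat − PEEP) = 405.0 / (9.5 − 3) = 405.0/6.5 = 62.308 mL/cmH2O.
τ = R × C = 18.889 × 0.06231 L/cmH2O = 1.177 s.
Fraction remaining = e^(−Te/τ) = e^(−2.28/1.177) = 0.1441.
Trapped volume = 405.0 × 0.1441 = 58.361 mL.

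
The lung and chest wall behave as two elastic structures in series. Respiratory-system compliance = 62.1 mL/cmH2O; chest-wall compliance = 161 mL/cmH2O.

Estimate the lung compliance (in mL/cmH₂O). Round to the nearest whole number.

1/CL = 1/Crs − 1/Ccw.
1/CL = 1/62.1 − 1/161 = 0.009892.
CL = 101.09 mL/cmH2O.

101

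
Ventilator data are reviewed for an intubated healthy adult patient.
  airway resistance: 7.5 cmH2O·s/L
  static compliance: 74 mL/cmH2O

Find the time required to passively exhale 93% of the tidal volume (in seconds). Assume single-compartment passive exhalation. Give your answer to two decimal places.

1.48

τ = R × C = 7.5 × 74 mL/cmH2O = 7.5 × 0.074 L/cmH2O = 0.555 s.
Exhaled fraction f = 1 − e^(−t/τ) → t = −τ·ln(1 − f) = −0.555·ln(0.07) = 1.476 s.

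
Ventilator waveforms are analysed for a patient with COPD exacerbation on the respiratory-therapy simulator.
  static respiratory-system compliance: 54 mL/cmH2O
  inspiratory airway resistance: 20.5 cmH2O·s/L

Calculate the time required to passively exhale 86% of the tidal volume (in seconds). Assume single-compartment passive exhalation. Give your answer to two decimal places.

τ = R × C = 20.5 × 54 mL/cmH2O = 20.5 × 0.054 L/cmH2O = 1.107 s.
Exhaled fraction f = 1 − e^(−t/τ) → t = −τ·ln(1 − f) = −1.107·ln(0.14) = 2.176 s.

2.18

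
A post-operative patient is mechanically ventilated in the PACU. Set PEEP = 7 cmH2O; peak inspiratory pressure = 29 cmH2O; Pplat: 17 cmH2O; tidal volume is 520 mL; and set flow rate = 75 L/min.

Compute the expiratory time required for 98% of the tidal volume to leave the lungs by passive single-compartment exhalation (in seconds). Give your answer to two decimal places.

1.95

Flow: 75 L/min ÷ 60 = 1.25 L/s.
R = (PIP − Pplat)/V̇ = (29 − 17) / 1.25 = 12.0/1.25 = 9.6 cmH2O·s/L.
C = Vt/(Pplat − PEEP) = 520.0 / (17 − 7) = 520.0/10.0 = 52.0 mL/cmH2O.
τ = R × C = 9.6 × 0.052 L/cmH2O = 0.4992 s.
t = −τ·ln(1 − 0.98) = −0.4992·ln(0.02) = 1.953 s.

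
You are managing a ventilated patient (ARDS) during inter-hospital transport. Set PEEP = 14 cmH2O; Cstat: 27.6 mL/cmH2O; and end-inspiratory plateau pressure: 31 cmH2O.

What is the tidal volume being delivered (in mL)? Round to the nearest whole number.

469

Vt = Cstat × (Pplat − PEEP) = 27.6 × (31 − 14) = 27.6 × 17.0 = 469.2 mL.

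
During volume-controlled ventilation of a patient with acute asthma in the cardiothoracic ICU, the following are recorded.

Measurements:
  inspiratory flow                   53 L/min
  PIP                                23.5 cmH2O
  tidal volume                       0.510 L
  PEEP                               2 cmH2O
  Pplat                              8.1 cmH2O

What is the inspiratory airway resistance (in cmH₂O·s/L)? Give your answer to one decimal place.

17.4

Flow: 53 L/min ÷ 60 = 0.8833 L/s.
Raw = (PIP − Pplat) / flow = (23.5 − 8.1) / 0.8833 = 15.4 / 0.8833 = 17.435 cmH2O·s/L.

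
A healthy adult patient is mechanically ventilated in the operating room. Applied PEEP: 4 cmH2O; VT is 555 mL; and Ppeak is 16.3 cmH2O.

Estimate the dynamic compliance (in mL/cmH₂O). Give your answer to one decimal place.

45.1

Dynamic compliance = Vt / (PIP − PEEP) = 555 / (16.3 − 4) = 555 / 12.3 = 45.122 mL/cmH2O.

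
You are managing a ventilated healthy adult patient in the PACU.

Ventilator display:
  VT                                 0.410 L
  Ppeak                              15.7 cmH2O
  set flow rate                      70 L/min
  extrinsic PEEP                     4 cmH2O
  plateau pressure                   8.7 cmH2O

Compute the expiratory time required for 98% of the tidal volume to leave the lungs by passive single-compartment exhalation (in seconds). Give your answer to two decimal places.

Flow: 70 L/min ÷ 60 = 1.1667 L/s.
R = (PIP − Pplat)/V̇ = (15.7 − 8.7) / 1.1667 = 7.0/1.1667 = 6.0 cmH2O·s/L.
C = Vt/(Pplat − PEEP) = 410.0 / (8.7 − 4) = 410.0/4.7 = 87.234 mL/cmH2O.
τ = R × C = 6.0 × 0.08723 L/cmH2O = 0.5234 s.
t = −τ·ln(1 − 0.98) = −0.5234·ln(0.02) = 2.048 s.

2.05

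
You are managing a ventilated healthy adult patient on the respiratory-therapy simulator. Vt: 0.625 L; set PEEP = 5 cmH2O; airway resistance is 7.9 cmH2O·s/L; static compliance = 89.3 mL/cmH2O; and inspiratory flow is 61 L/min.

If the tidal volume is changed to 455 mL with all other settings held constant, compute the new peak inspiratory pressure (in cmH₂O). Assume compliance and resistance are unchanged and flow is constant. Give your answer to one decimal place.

18.1

Flow: 61 L/min ÷ 60 = 1.0167 L/s.
PIP = Vt/C + R·V̇ + PEEP (constant-flow equation of motion).
Only the elastic term changes: ΔPIP = ΔVt / C = (455 − 625) / 89.3 = -1.904 cmH2O.
Original PIP = 625/89.3 + 7.9×1.0167 + 5 = 20.031 cmH2O; new PIP = 20.031 + (-1.904) = 18.127 cmH2O.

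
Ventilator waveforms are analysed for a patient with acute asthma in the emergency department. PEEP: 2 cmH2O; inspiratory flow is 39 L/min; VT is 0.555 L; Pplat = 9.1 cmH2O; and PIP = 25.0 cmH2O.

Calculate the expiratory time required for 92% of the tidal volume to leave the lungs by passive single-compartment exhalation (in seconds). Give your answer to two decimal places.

Flow: 39 L/min ÷ 60 = 0.65 L/s.
R = (PIP − Pplat)/V̇ = (25.0 − 9.1) / 0.65 = 15.9/0.65 = 24.462 cmH2O·s/L.
C = Vt/(Pplat − PEEP) = 555.0 / (9.1 − 2) = 555.0/7.1 = 78.169 mL/cmH2O.
τ = R × C = 24.462 × 0.07817 L/cmH2O = 1.912 s.
t = −τ·ln(1 − 0.92) = −1.912·ln(0.08) = 4.829 s.

4.83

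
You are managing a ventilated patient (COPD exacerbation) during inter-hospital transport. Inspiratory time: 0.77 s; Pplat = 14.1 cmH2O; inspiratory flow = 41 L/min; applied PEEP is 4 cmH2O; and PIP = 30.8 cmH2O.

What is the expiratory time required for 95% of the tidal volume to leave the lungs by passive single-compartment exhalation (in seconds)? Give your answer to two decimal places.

Flow: 41 L/min ÷ 60 = 0.6833 L/s.
Vt = flow × Ti = 0.6833 L/s × 0.77 s × 1000 mL/L = 526.14 mL.
R = (PIP − Pplat)/V̇ = (30.8 − 14.1) / 0.6833 = 16.7/0.6833 = 24.44 cmH2O·s/L.
C = Vt/(Pplat − PEEP) = 526.14 / (14.1 − 4) = 526.14/10.1 = 52.093 mL/cmH2O.
τ = R × C = 24.44 × 0.05209 L/cmH2O = 1.273 s.
t = −τ·ln(1 − 0.95) = −1.273·ln(0.05) = 3.814 s.

3.81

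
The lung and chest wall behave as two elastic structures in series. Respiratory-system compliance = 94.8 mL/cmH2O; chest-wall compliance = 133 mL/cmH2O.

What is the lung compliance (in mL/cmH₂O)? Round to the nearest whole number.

1/CL = 1/Crs − 1/Ccw.
1/CL = 1/94.8 − 1/133 = 0.00303.
CL = 330.03 mL/cmH2O.

330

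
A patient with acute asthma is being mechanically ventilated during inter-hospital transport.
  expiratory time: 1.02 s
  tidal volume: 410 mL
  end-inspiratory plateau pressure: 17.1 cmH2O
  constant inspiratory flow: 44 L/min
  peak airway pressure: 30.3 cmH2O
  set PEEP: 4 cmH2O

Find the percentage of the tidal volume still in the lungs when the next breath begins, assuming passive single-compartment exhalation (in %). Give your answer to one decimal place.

Flow: 44 L/min ÷ 60 = 0.7333 L/s.
R = (PIP − Pplat)/V̇ = (30.3 − 17.1) / 0.7333 = 13.2/0.7333 = 18.001 cmH2O·s/L.
C = Vt/(Pplat − PEEP) = 410.0 / (17.1 − 4) = 410.0/13.1 = 31.298 mL/cmH2O.
τ = R × C = 18.001 × 0.0313 L/cmH2O = 0.5634 s.
Fraction remaining at end-expiration = e^(−Te/τ) = e^(−1.02/0.5634) = 0.1636 → 16.36%.

16.4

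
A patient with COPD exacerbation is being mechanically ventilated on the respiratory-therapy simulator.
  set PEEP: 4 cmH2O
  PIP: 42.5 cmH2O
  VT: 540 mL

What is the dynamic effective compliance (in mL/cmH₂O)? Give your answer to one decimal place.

Dynamic compliance = Vt / (PIP − PEEP) = 540 / (42.5 − 4) = 540 / 38.5 = 14.026 mL/cmH2O.

14.0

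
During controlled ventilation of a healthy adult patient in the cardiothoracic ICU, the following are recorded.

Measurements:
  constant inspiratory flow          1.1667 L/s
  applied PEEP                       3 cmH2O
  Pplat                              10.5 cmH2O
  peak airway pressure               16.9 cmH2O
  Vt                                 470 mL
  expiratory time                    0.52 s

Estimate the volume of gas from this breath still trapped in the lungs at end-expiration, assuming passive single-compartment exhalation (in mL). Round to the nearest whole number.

R = (PIP − Pplat)/V̇ = (16.9 − 10.5) / 1.1667 = 6.4/1.1667 = 5.486 cmH2O·s/L.
C = Vt/(Pplat − PEEP) = 470.0 / (10.5 − 3) = 470.0/7.5 = 62.667 mL/cmH2O.
τ = R × C = 5.486 × 0.06267 L/cmH2O = 0.3438 s.
Fraction remaining = e^(−Te/τ) = e^(−0.52/0.3438) = 0.2204.
Trapped volume = 470.0 × 0.2204 = 103.59 mL.

104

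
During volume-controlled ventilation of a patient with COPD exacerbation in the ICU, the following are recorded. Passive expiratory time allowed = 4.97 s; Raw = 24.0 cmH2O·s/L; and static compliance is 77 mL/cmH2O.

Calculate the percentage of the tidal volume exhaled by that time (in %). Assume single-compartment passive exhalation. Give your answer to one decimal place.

93.2

τ = R × C = 24.0 × 77 mL/cmH2O = 24.0 × 0.077 L/cmH2O = 1.848 s.
Passive exhalation: V(t)/V₀ = e^(−t/τ) = e^(−4.97/1.848) = 0.06792.
Fraction exhaled = 1 − 0.06792 = 0.9321 → 93.21%.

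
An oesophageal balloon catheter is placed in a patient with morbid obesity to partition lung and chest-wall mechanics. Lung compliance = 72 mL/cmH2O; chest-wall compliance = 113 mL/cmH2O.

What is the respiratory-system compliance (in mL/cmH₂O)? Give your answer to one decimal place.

Lung and chest wall are elastances in series: 1/Crs = 1/CL + 1/Ccw.
1/Crs = 1/72 + 1/113 = 0.02274.
Crs = 43.975 mL/cmH2O.

44.0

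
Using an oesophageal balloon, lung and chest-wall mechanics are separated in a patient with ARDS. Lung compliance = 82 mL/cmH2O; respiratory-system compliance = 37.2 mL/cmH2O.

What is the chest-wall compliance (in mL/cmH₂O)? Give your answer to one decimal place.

1/Ccw = 1/Crs − 1/CL.
1/Ccw = 1/37.2 − 1/82 = 0.01469.
Ccw = 68.074 mL/cmH2O.

68.1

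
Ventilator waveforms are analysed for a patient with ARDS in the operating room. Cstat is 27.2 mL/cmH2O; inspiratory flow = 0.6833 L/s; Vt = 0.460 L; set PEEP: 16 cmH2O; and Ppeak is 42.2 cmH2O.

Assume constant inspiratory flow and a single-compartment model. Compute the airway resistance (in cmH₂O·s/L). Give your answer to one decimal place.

Equation of motion (constant flow): PIP = Vt/C + R·V̇ + PEEP.
R·V̇ = PIP − Vt/C − PEEP = 42.2 − 460/27.2 − 16 = 42.2 − 16.912 − 16 = 9.288 cmH2O.
R = 9.288 / 0.6833 = 13.593 cmH2O·s/L.

13.6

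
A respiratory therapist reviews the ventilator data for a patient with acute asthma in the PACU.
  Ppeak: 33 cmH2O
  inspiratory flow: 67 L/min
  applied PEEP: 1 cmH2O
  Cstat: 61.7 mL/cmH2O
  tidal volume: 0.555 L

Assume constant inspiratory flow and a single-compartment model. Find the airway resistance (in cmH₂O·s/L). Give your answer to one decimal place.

20.6

Flow: 67 L/min ÷ 60 = 1.1167 L/s.
Equation of motion (constant flow): PIP = Vt/C + R·V̇ + PEEP.
R·V̇ = PIP − Vt/C − PEEP = 33 − 555/61.7 − 1 = 33 − 8.995 − 1 = 23.005 cmH2O.
R = 23.005 / 1.1167 = 20.601 cmH2O·s/L.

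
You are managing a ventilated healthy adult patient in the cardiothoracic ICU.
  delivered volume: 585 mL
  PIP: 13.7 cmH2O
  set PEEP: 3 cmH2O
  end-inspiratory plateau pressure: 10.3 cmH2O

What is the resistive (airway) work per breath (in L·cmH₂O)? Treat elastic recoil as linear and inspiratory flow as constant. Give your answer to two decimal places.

With constant inspiratory flow the resistive pressure is constant at PIP − Pplat = 13.7 − 10.3 = 3.4 cmH2O, so resistive work = 3.4 × 0.585 = 1.989 L·cmH2O.

1.99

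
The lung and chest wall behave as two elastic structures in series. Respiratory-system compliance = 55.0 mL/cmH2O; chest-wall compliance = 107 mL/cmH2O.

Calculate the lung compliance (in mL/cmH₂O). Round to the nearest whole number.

1/CL = 1/Crs − 1/Ccw.
1/CL = 1/55.0 − 1/107 = 0.008836.
CL = 113.17 mL/cmH2O.

113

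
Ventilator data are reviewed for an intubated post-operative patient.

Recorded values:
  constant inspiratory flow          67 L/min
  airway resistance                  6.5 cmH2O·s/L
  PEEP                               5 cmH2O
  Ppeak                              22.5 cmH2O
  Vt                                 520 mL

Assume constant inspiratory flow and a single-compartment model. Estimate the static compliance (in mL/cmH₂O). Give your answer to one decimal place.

Flow: 67 L/min ÷ 60 = 1.1167 L/s.
Equation of motion (constant flow): PIP = Vt/C + R·V̇ + PEEP.
Vt/C = PIP − R·V̇ − PEEP = 22.5 − 6.5×1.1167 − 5 = 22.5 − 7.259 − 5 = 10.241 cmH2O.
C = Vt / 10.241 = 520 / 10.241 = 50.776 mL/cmH2O.

50.8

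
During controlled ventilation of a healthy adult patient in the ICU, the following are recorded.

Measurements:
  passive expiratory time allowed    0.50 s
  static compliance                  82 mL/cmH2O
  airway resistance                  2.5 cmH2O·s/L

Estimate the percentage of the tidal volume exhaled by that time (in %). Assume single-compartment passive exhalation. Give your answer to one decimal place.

91.3

τ = R × C = 2.5 × 82 mL/cmH2O = 2.5 × 0.082 L/cmH2O = 0.205 s.
Passive exhalation: V(t)/V₀ = e^(−t/τ) = e^(−0.50/0.205) = 0.08725.
Fraction exhaled = 1 − 0.08725 = 0.9128 → 91.28%.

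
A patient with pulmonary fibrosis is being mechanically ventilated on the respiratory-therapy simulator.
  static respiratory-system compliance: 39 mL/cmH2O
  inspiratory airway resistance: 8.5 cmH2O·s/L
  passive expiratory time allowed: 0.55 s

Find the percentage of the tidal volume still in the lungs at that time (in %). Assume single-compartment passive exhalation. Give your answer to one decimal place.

19.0

τ = R × C = 8.5 × 39 mL/cmH2O = 8.5 × 0.039 L/cmH2O = 0.3315 s.
Passive exhalation: V(t)/V₀ = e^(−t/τ) = e^(−0.55/0.3315) = 0.1903.
Fraction remaining = 0.1903 → 19.03%.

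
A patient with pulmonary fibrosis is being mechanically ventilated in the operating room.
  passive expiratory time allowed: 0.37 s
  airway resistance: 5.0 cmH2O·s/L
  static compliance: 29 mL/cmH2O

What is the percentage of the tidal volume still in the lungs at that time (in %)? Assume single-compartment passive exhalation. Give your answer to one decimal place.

τ = R × C = 5.0 × 29 mL/cmH2O = 5.0 × 0.029 L/cmH2O = 0.145 s.
Passive exhalation: V(t)/V₀ = e^(−t/τ) = e^(−0.37/0.145) = 0.07795.
Fraction remaining = 0.07795 → 7.795%.

7.8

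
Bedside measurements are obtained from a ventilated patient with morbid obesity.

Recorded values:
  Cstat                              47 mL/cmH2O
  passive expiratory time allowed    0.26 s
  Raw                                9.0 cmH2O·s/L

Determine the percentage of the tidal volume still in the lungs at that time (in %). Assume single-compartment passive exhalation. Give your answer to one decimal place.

τ = R × C = 9.0 × 47 mL/cmH2O = 9.0 × 0.047 L/cmH2O = 0.423 s.
Passive exhalation: V(t)/V₀ = e^(−t/τ) = e^(−0.26/0.423) = 0.5408.
Fraction remaining = 0.5408 → 54.08%.

54.1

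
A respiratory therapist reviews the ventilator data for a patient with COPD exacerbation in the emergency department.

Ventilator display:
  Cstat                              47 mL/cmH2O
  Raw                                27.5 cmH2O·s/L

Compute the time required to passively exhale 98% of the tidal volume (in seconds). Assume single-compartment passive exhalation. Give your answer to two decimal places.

5.06

τ = R × C = 27.5 × 47 mL/cmH2O = 27.5 × 0.047 L/cmH2O = 1.293 s.
Exhaled fraction f = 1 − e^(−t/τ) → t = −τ·ln(1 − f) = −1.293·ln(0.02) = 5.058 s.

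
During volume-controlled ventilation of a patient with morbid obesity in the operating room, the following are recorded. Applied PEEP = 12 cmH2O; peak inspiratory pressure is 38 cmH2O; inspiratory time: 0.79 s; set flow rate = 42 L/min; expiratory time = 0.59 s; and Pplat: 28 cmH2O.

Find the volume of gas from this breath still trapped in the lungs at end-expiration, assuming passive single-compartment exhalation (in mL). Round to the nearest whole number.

Flow: 42 L/min ÷ 60 = 0.7 L/s.
Vt = flow × Ti = 0.7 L/s × 0.79 s × 1000 mL/L = 553.0 mL.
R = (PIP − Pplat)/V̇ = (38 − 28) / 0.7 = 10.0/0.7 = 14.286 cmH2O·s/L.
C = Vt/(Pplat − PEEP) = 553.0 / (28 − 12) = 553.0/16.0 = 34.563 mL/cmH2O.
τ = R × C = 14.286 × 0.03456 L/cmH2O = 0.4937 s.
Fraction remaining = e^(−Te/τ) = e^(−0.59/0.4937) = 0.3027.
Trapped volume = 553.0 × 0.3027 = 167.39 mL.

167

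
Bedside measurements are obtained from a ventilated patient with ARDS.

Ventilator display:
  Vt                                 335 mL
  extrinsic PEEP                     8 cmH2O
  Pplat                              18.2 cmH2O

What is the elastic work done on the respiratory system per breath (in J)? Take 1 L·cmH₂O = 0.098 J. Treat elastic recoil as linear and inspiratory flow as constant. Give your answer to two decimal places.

0.17

Elastic work ≈ ½ × (Pplat − PEEP) × Vt = 0.5 × (18.2 − 8) × 0.335 L = 0.5 × 10.2 × 0.335 = 1.709 L·cmH2O.
× 0.098 J/(L·cmH2O) → 0.1675 J.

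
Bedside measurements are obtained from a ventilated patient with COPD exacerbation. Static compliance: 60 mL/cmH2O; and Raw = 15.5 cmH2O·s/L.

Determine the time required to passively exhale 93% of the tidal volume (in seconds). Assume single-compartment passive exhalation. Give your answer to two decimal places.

2.47

τ = R × C = 15.5 × 60 mL/cmH2O = 15.5 × 0.060 L/cmH2O = 0.93 s.
Exhaled fraction f = 1 − e^(−t/τ) → t = −τ·ln(1 − f) = −0.93·ln(0.07) = 2.473 s.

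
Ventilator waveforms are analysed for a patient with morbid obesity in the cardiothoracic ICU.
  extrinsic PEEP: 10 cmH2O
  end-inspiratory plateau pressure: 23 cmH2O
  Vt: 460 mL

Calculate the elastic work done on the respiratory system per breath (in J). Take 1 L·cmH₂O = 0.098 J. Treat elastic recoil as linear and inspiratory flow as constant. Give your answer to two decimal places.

0.29

Elastic work ≈ ½ × (Pplat − PEEP) × Vt = 0.5 × (23 − 10) × 0.460 L = 0.5 × 13.0 × 0.460 = 2.99 L·cmH2O.
× 0.098 J/(L·cmH2O) → 0.293 J.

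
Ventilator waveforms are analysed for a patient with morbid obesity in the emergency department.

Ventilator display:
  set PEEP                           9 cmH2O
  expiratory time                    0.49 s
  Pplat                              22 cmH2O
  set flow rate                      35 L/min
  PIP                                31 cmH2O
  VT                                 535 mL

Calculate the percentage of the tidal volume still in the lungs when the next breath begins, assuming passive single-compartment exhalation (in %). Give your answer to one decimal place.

46.2

Flow: 35 L/min ÷ 60 = 0.5833 L/s.
R = (PIP − Pplat)/V̇ = (31 − 22) / 0.5833 = 9.0/0.5833 = 15.429 cmH2O·s/L.
C = Vt/(Pplat − PEEP) = 535.0 / (22 − 9) = 535.0/13.0 = 41.154 mL/cmH2O.
τ = R × C = 15.429 × 0.04115 L/cmH2O = 0.6349 s.
Fraction remaining at end-expiration = e^(−Te/τ) = e^(−0.49/0.6349) = 0.4622 → 46.22%.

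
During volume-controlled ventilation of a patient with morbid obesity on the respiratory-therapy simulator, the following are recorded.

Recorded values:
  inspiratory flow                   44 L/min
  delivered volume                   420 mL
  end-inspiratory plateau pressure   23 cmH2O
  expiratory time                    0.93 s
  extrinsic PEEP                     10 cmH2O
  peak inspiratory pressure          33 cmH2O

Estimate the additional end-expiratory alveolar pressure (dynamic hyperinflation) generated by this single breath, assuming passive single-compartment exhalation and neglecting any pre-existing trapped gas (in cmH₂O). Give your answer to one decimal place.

1.6

Flow: 44 L/min ÷ 60 = 0.7333 L/s.
R = (PIP − Pplat)/V̇ = (33 − 23) / 0.7333 = 10.0/0.7333 = 13.637 cmH2O·s/L.
C = Vt/(Pplat − PEEP) = 420.0 / (23 − 10) = 420.0/13.0 = 32.308 mL/cmH2O.
τ = R × C = 13.637 × 0.03231 L/cmH2O = 0.4406 s.
Fraction remaining = e^(−Te/τ) = e^(−0.93/0.4406) = 0.1211; trapped volume = 420.0 × 0.1211 = 50.862 mL.
Additional alveolar pressure from trapping ≈ V_trapped / C = 50.862 / 32.308 = 1.574 cmH2O.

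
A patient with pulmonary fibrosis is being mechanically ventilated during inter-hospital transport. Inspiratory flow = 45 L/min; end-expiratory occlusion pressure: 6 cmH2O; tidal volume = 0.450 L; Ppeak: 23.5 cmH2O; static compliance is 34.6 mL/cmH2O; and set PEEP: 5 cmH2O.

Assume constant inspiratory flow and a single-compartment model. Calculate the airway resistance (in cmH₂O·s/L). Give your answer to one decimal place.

6.0

Flow: 45 L/min ÷ 60 = 0.75 L/s.
Total PEEP = 6 cmH2O (set 5 + intrinsic 1); this is the baseline alveolar pressure.
Equation of motion (constant flow): PIP = Vt/C + R·V̇ + PEEP.
R·V̇ = PIP − Vt/C − PEEP = 23.5 − 450/34.6 − 6 = 23.5 − 13.006 − 6 = 4.494 cmH2O.
R = 4.494 / 0.75 = 5.992 cmH2O·s/L.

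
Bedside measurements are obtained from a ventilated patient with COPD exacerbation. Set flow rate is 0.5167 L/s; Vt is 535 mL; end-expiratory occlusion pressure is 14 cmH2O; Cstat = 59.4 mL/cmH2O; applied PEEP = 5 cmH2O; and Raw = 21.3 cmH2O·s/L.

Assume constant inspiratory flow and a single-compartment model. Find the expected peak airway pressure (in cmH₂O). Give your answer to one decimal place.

Total PEEP = 14 cmH2O (set 5 + intrinsic 9); this is the baseline alveolar pressure.
Equation of motion (constant flow): PIP = Vt/C + R·V̇ + PEEP.
PIP = 535/59.4 + 21.3×0.5167 + 14 = 9.007 + 11.006 + 14 = 34.013 cmH2O.

34.0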